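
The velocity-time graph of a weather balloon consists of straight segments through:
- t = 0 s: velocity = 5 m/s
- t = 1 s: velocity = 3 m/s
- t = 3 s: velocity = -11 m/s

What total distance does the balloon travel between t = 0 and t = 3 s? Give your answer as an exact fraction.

93/7 m

Distance (not displacement) is the total path length: add the absolute areas under v-t.
0–1 s: |½(5 + 3)(1)| = 4 m
1–3 s: v = 0 at t = 10/7 s; triangle areas 9/14 + 121/14 = 65/7 m
Total distance = 93/7 m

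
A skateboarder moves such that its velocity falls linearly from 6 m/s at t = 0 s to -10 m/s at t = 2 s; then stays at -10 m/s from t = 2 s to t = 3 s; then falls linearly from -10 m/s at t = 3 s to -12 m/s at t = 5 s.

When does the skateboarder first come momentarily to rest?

t = 0.75 s

v changes sign on 0–2 s (from 6 to -10); the graph is linear there, so v = 0 at t = 0 + (-6)·(2 − 0)/(-10 − 6) = 0.75 s.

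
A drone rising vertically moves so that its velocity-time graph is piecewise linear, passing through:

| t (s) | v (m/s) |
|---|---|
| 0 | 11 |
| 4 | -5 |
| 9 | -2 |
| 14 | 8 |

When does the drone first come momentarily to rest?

t = 2.75 s

v changes sign on 0–4 s (from 11 to -5); the graph is linear there, so v = 0 at t = 0 + (-11)·(4 − 0)/(-5 − 11) = 2.75 s.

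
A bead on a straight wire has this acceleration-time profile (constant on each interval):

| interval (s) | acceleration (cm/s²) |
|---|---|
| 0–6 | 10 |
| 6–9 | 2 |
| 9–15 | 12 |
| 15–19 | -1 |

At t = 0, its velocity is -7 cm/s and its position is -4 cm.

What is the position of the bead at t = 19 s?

On each constant-a segment, Δv = aΔt and Δx = v₀Δt + ½aΔt²; chain segment to segment.
0–6 s: v starts -7 cm/s; Δx = -7·6 + ½·10·6² = 138 cm; v ends 53 cm/s.
6–9 s: v starts 53 cm/s; Δx = 53·3 + ½·2·3² = 168 cm; v ends 59 cm/s.
9–15 s: v starts 59 cm/s; Δx = 59·6 + ½·12·6² = 570 cm; v ends 131 cm/s.
15–19 s: v starts 131 cm/s; Δx = 131·4 + ½·-1·4² = 516 cm; v ends 127 cm/s.
x(19) = -4 + Σ Δx = 1388 cm.

1388 cm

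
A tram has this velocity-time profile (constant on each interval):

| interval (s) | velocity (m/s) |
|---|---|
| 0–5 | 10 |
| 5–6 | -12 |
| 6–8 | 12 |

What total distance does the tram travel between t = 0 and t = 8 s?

86 m

Distance (not displacement) is the total path length: add the absolute areas under v-t.
0–5 s: |10| × 5 = 50 m
5–6 s: |-12| × 1 = 12 m
6–8 s: |12| × 2 = 24 m
Total distance = 86 m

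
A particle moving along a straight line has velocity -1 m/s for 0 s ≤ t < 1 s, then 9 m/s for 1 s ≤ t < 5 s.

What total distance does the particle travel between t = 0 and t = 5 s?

37 m

Distance (not displacement) is the total path length: add the absolute areas under v-t.
0–1 s: |-1| × 1 = 1 m
1–5 s: |9| × 4 = 36 m
Total distance = 37 m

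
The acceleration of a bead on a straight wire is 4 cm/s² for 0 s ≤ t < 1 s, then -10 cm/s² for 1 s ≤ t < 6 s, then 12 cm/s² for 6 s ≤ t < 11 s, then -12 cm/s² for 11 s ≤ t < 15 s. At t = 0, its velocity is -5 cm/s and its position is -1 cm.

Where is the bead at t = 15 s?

-299 cm

On each constant-a segment, Δv = aΔt and Δx = v₀Δt + ½aΔt²; chain segment to segment.
0–1 s: v starts -5 cm/s; Δx = -5·1 + ½·4·1² = -3 cm; v ends -1 cm/s.
1–6 s: v starts -1 cm/s; Δx = -1·5 + ½·-10·5² = -130 cm; v ends -51 cm/s.
6–11 s: v starts -51 cm/s; Δx = -51·5 + ½·12·5² = -105 cm; v ends 9 cm/s.
11–15 s: v starts 9 cm/s; Δx = 9·4 + ½·-12·4² = -60 cm; v ends -39 cm/s.
x(15) = -1 + Σ Δx = -299 cm.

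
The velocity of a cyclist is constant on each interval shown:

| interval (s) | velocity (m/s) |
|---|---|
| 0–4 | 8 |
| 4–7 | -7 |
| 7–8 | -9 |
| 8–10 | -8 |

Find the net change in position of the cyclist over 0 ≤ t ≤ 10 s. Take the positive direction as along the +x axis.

-14 m

Displacement is the signed area under the v-t curve.
0–4 s: 8 × 4 = 32 m
4–7 s: -7 × 3 = -21 m
7–8 s: -9 × 1 = -9 m
8–10 s: -8 × 2 = -16 m
Net displacement = -14 m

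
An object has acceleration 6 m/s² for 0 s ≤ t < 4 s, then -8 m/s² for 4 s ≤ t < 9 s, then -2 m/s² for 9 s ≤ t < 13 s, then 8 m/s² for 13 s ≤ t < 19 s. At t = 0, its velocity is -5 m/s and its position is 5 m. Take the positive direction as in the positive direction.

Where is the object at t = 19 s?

On each constant-a segment, Δv = aΔt and Δx = v₀Δt + ½aΔt²; chain segment to segment.
0–4 s: v starts -5 m/s; Δx = -5·4 + ½·6·4² = 28 m; v ends 19 m/s.
4–9 s: v starts 19 m/s; Δx = 19·5 + ½·-8·5² = -5 m; v ends -21 m/s.
9–13 s: v starts -21 m/s; Δx = -21·4 + ½·-2·4² = -100 m; v ends -29 m/s.
13–19 s: v starts -29 m/s; Δx = -29·6 + ½·8·6² = -30 m; v ends 19 m/s.
x(19) = 5 + Σ Δx = -102 m.

-102 m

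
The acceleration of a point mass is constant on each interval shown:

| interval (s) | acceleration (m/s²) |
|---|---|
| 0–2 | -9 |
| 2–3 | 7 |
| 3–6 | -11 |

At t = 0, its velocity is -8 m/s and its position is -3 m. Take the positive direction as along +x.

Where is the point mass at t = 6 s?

On each constant-a segment, Δv = aΔt and Δx = v₀Δt + ½aΔt²; chain segment to segment.
0–2 s: v starts -8 m/s; Δx = -8·2 + ½·-9·2² = -34 m; v ends -26 m/s.
2–3 s: v starts -26 m/s; Δx = -26·1 + ½·7·1² = -22.5 m; v ends -19 m/s.
3–6 s: v starts -19 m/s; Δx = -19·3 + ½·-11·3² = -106.5 m; v ends -52 m/s.
x(6) = -3 + Σ Δx = -166 m.

-166 m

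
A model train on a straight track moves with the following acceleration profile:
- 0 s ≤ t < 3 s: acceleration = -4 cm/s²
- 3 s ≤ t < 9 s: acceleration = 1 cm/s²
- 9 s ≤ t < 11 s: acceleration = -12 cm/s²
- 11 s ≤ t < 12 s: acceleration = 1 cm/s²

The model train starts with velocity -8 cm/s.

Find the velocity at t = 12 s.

-37 cm/s

Δv equals the area under the a-t graph; then v = v₀ + Δv.
0–3 s: -4 × 3 = -12 cm/s
3–9 s: 1 × 6 = 6 cm/s
9–11 s: -12 × 2 = -24 cm/s
11–12 s: 1 × 1 = 1 cm/s
Δv = -29 cm/s, so v(12) = -8 + (-29) = -37 cm/s.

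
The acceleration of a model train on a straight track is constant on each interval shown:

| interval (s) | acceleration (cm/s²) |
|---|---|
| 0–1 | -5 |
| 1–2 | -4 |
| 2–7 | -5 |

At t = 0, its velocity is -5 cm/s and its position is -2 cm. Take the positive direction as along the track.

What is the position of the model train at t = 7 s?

-154 cm

On each constant-a segment, Δv = aΔt and Δx = v₀Δt + ½aΔt²; chain segment to segment.
0–1 s: v starts -5 cm/s; Δx = -5·1 + ½·-5·1² = -7.5 cm; v ends -10 cm/s.
1–2 s: v starts -10 cm/s; Δx = -10·1 + ½·-4·1² = -12 cm; v ends -14 cm/s.
2–7 s: v starts -14 cm/s; Δx = -14·5 + ½·-5·5² = -132.5 cm; v ends -39 cm/s.
x(7) = -2 + Σ Δx = -154 cm.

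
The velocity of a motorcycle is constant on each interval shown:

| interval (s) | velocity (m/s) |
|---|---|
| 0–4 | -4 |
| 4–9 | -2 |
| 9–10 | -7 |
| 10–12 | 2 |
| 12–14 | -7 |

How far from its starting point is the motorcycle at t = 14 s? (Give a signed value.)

Displacement is the signed area under the v-t curve.
0–4 s: -4 × 4 = -16 m
4–9 s: -2 × 5 = -10 m
9–10 s: -7 × 1 = -7 m
10–12 s: 2 × 2 = 4 m
12–14 s: -7 × 2 = -14 m
Net displacement = -43 m

-43 m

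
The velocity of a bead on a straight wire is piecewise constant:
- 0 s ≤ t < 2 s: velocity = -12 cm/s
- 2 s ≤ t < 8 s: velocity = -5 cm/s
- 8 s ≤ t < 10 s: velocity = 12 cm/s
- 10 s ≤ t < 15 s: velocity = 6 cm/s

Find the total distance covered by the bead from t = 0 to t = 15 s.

108 cm

Total distance travelled is ∫|v| dt — sum the magnitudes of each area piece.
0–2 s: |-12| × 2 = 24 cm
2–8 s: |-5| × 6 = 30 cm
8–10 s: |12| × 2 = 24 cm
10–15 s: |6| × 5 = 30 cm
Total distance = 108 cm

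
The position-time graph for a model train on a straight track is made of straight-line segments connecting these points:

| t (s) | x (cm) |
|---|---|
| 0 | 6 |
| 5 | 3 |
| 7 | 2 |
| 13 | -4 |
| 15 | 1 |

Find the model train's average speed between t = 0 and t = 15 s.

Average speed = (total path length)/(elapsed time); on a piecewise-linear x-t graph the path length is Σ|Δx|.
0–5 s: |Δx| = |3 − 6| = 3 cm
5–7 s: |Δx| = |2 − 3| = 1 cm
7–13 s: |Δx| = |-4 − 2| = 6 cm
13–15 s: |Δx| = |1 − -4| = 5 cm
Total path = 15 cm; average speed = 15/15 = 1 cm/s.

1 cm/s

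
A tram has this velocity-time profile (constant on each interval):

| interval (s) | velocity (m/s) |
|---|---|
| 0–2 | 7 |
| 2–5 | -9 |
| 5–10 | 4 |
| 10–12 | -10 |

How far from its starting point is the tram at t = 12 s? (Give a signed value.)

-13 m

Displacement is the signed area under the v-t curve.
0–2 s: 7 × 2 = 14 m
2–5 s: -9 × 3 = -27 m
5–10 s: 4 × 5 = 20 m
10–12 s: -10 × 2 = -20 m
Net displacement = -13 m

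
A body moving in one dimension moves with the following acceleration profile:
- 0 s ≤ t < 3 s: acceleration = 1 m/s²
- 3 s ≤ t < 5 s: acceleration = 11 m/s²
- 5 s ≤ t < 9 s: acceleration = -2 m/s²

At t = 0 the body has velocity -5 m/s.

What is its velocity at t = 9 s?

Δv equals the area under the a-t graph; then v = v₀ + Δv.
0–3 s: 1 × 3 = 3 m/s
3–5 s: 11 × 2 = 22 m/s
5–9 s: -2 × 4 = -8 m/s
Δv = 17 m/s, so v(9) = -5 + (17) = 12 m/s.

12 m/s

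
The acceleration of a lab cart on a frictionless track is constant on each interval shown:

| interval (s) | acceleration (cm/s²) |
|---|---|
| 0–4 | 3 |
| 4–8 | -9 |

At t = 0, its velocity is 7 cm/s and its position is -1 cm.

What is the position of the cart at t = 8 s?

On each constant-a segment, Δv = aΔt and Δx = v₀Δt + ½aΔt²; chain segment to segment.
0–4 s: v starts 7 cm/s; Δx = 7·4 + ½·3·4² = 52 cm; v ends 19 cm/s.
4–8 s: v starts 19 cm/s; Δx = 19·4 + ½·-9·4² = 4 cm; v ends -17 cm/s.
x(8) = -1 + Σ Δx = 55 cm.

55 cm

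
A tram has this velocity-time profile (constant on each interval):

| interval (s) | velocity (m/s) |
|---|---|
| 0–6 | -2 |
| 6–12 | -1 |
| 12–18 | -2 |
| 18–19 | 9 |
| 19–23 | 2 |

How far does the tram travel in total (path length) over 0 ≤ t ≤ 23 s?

47 m

Distance (not displacement) is the total path length: add the absolute areas under v-t.
0–6 s: |-2| × 6 = 12 m
6–12 s: |-1| × 6 = 6 m
12–18 s: |-2| × 6 = 12 m
18–19 s: |9| × 1 = 9 m
19–23 s: |2| × 4 = 8 m
Total distance = 47 m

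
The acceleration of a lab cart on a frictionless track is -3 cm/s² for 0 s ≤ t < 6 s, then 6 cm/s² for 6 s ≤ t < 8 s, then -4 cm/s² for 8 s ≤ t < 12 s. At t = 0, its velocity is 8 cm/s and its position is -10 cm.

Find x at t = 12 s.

On each constant-a segment, Δv = aΔt and Δx = v₀Δt + ½aΔt²; chain segment to segment.
0–6 s: v starts 8 cm/s; Δx = 8·6 + ½·-3·6² = -6 cm; v ends -10 cm/s.
6–8 s: v starts -10 cm/s; Δx = -10·2 + ½·6·2² = -8 cm; v ends 2 cm/s.
8–12 s: v starts 2 cm/s; Δx = 2·4 + ½·-4·4² = -24 cm; v ends -14 cm/s.
x(12) = -10 + Σ Δx = -48 cm.

-48 cm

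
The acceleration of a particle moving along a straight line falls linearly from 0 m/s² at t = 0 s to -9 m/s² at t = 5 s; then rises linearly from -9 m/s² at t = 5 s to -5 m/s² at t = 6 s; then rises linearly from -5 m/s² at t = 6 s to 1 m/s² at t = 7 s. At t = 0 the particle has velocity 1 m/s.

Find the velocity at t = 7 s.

-30.5 m/s

Δv equals the area under the a-t graph; then v = v₀ + Δv.
0–5 s: ½(0 + -9)(5) = -22.5 m/s
5–6 s: ½(-9 + -5)(1) = -7 m/s
6–7 s: ½(-5 + 1)(1) = -2 m/s
Δv = -31.5 m/s, so v(7) = 1 + (-31.5) = -30.5 m/s.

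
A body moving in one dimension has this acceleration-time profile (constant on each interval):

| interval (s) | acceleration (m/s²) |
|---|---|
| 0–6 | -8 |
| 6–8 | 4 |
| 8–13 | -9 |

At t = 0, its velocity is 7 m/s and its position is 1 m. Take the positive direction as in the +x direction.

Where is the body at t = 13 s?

-452.5 m

On each constant-a segment, Δv = aΔt and Δx = v₀Δt + ½aΔt²; chain segment to segment.
0–6 s: v starts 7 m/s; Δx = 7·6 + ½·-8·6² = -102 m; v ends -41 m/s.
6–8 s: v starts -41 m/s; Δx = -41·2 + ½·4·2² = -74 m; v ends -33 m/s.
8–13 s: v starts -33 m/s; Δx = -33·5 + ½·-9·5² = -277.5 m; v ends -78 m/s.
x(13) = 1 + Σ Δx = -452.5 m.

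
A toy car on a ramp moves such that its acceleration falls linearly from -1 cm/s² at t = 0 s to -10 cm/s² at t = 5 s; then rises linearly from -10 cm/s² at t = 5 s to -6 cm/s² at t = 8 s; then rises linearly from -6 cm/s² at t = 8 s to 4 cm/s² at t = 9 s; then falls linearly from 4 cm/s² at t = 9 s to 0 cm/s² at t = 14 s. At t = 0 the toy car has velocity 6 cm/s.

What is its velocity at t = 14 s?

-36.5 cm/s

Δv equals the area under the a-t graph; then v = v₀ + Δv.
0–5 s: ½(-1 + -10)(5) = -27.5 cm/s
5–8 s: ½(-10 + -6)(3) = -24 cm/s
8–9 s: ½(-6 + 4)(1) = -1 cm/s
9–14 s: ½(4 + 0)(5) = 10 cm/s
Δv = -42.5 cm/s, so v(14) = 6 + (-42.5) = -36.5 cm/s.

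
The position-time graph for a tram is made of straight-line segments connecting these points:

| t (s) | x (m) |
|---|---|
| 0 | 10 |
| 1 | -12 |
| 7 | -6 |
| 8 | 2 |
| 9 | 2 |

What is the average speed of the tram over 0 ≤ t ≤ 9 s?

Average speed = (total path length)/(elapsed time); on a piecewise-linear x-t graph the path length is Σ|Δx|.
0–1 s: |Δx| = |-12 − 10| = 22 m
1–7 s: |Δx| = |-6 − -12| = 6 m
7–8 s: |Δx| = |2 − -6| = 8 m
8–9 s: |Δx| = |2 − 2| = 0 m
Total path = 36 m; average speed = 36/9 = 4 m/s.

4 m/s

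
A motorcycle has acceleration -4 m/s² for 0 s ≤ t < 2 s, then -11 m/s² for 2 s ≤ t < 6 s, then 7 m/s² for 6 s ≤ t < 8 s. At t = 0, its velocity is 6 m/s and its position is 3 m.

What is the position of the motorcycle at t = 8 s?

-167 m

On each constant-a segment, Δv = aΔt and Δx = v₀Δt + ½aΔt²; chain segment to segment.
0–2 s: v starts 6 m/s; Δx = 6·2 + ½·-4·2² = 4 m; v ends -2 m/s.
2–6 s: v starts -2 m/s; Δx = -2·4 + ½·-11·4² = -96 m; v ends -46 m/s.
6–8 s: v starts -46 m/s; Δx = -46·2 + ½·7·2² = -78 m; v ends -32 m/s.
x(8) = 3 + Σ Δx = -167 m.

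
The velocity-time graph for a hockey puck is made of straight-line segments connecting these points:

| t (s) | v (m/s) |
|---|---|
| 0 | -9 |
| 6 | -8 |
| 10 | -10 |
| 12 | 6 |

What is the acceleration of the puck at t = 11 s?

8 m/s²

Acceleration is the slope of the v-t graph on 10–12 s: (6 − -10)/(12 − 10) = 8 m/s².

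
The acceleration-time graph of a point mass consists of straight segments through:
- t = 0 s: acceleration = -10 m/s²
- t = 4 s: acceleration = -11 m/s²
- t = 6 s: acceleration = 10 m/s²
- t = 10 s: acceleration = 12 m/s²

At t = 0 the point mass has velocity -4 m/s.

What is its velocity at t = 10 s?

-3 m/s

Δv equals the area under the a-t graph; then v = v₀ + Δv.
0–4 s: ½(-10 + -11)(4) = -42 m/s
4–6 s: ½(-11 + 10)(2) = -1 m/s
6–10 s: ½(10 + 12)(4) = 44 m/s
Δv = 1 m/s, so v(10) = -4 + (1) = -3 m/s.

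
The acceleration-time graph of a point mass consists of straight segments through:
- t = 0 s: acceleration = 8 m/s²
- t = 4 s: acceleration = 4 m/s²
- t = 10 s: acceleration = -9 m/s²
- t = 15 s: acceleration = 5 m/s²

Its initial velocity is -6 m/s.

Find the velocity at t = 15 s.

Δv equals the area under the a-t graph; then v = v₀ + Δv.
0–4 s: ½(8 + 4)(4) = 24 m/s
4–10 s: ½(4 + -9)(6) = -15 m/s
10–15 s: ½(-9 + 5)(5) = -10 m/s
Δv = -1 m/s, so v(15) = -6 + (-1) = -7 m/s.

-7 m/s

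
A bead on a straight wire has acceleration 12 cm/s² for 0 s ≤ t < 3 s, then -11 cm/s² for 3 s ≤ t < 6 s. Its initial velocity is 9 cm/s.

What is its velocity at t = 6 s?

Δv equals the area under the a-t graph; then v = v₀ + Δv.
0–3 s: 12 × 3 = 36 cm/s
3–6 s: -11 × 3 = -33 cm/s
Δv = 3 cm/s, so v(6) = 9 + (3) = 12 cm/s.

12 cm/s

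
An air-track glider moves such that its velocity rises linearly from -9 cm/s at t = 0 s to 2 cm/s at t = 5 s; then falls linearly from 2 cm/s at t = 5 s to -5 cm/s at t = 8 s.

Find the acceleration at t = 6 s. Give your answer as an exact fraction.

Acceleration is the slope of the v-t graph on 5–8 s: (-5 − 2)/(8 − 5) = -7/3 cm/s².

-7/3 cm/s²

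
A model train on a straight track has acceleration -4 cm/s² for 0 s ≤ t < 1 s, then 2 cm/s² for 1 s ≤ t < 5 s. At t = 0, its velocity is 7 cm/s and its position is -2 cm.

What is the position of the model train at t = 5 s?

On each constant-a segment, Δv = aΔt and Δx = v₀Δt + ½aΔt²; chain segment to segment.
0–1 s: v starts 7 cm/s; Δx = 7·1 + ½·-4·1² = 5 cm; v ends 3 cm/s.
1–5 s: v starts 3 cm/s; Δx = 3·4 + ½·2·4² = 28 cm; v ends 11 cm/s.
x(5) = -2 + Σ Δx = 31 cm.

31 cm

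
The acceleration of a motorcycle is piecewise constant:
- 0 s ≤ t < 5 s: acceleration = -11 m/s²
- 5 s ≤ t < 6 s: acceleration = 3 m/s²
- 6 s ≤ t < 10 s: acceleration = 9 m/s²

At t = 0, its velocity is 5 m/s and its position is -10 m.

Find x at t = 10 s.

-287 m

On each constant-a segment, Δv = aΔt and Δx = v₀Δt + ½aΔt²; chain segment to segment.
0–5 s: v starts 5 m/s; Δx = 5·5 + ½·-11·5² = -112.5 m; v ends -50 m/s.
5–6 s: v starts -50 m/s; Δx = -50·1 + ½·3·1² = -48.5 m; v ends -47 m/s.
6–10 s: v starts -47 m/s; Δx = -47·4 + ½·9·4² = -116 m; v ends -11 m/s.
x(10) = -10 + Σ Δx = -287 m.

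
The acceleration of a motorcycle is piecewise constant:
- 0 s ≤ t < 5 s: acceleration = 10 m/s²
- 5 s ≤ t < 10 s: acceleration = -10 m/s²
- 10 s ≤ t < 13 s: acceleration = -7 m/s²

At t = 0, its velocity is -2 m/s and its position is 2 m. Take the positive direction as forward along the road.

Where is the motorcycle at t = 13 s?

On each constant-a segment, Δv = aΔt and Δx = v₀Δt + ½aΔt²; chain segment to segment.
0–5 s: v starts -2 m/s; Δx = -2·5 + ½·10·5² = 115 m; v ends 48 m/s.
5–10 s: v starts 48 m/s; Δx = 48·5 + ½·-10·5² = 115 m; v ends -2 m/s.
10–13 s: v starts -2 m/s; Δx = -2·3 + ½·-7·3² = -37.5 m; v ends -23 m/s.
x(13) = 2 + Σ Δx = 194.5 m.

194.5 m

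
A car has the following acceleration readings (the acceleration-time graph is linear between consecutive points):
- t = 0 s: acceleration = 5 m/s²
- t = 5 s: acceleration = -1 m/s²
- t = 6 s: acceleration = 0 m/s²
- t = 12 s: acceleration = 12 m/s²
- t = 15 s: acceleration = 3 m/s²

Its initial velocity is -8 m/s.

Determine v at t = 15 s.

Δv equals the area under the a-t graph; then v = v₀ + Δv.
0–5 s: ½(5 + -1)(5) = 10 m/s
5–6 s: ½(-1 + 0)(1) = -0.5 m/s
6–12 s: ½(0 + 12)(6) = 36 m/s
12–15 s: ½(12 + 3)(3) = 22.5 m/s
Δv = 68 m/s, so v(15) = -8 + (68) = 60 m/s.

60 m/s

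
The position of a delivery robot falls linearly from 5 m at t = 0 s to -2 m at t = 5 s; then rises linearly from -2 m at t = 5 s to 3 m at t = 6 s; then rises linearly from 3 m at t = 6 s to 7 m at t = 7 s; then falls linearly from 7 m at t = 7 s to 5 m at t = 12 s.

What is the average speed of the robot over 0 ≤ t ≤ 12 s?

1.5 m/s

Average speed = (total path length)/(elapsed time); on a piecewise-linear x-t graph the path length is Σ|Δx|.
0–5 s: |Δx| = |-2 − 5| = 7 m
5–6 s: |Δx| = |3 − -2| = 5 m
6–7 s: |Δx| = |7 − 3| = 4 m
7–12 s: |Δx| = |5 − 7| = 2 m
Total path = 18 m; average speed = 18/12 = 1.5 m/s.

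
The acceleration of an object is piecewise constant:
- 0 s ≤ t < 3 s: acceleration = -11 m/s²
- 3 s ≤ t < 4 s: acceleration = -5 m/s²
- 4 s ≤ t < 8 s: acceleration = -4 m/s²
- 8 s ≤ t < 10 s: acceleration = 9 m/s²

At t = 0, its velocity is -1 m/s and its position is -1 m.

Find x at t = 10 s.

-370 m

On each constant-a segment, Δv = aΔt and Δx = v₀Δt + ½aΔt²; chain segment to segment.
0–3 s: v starts -1 m/s; Δx = -1·3 + ½·-11·3² = -52.5 m; v ends -34 m/s.
3–4 s: v starts -34 m/s; Δx = -34·1 + ½·-5·1² = -36.5 m; v ends -39 m/s.
4–8 s: v starts -39 m/s; Δx = -39·4 + ½·-4·4² = -188 m; v ends -55 m/s.
8–10 s: v starts -55 m/s; Δx = -55·2 + ½·9·2² = -92 m; v ends -37 m/s.
x(10) = -1 + Σ Δx = -370 m.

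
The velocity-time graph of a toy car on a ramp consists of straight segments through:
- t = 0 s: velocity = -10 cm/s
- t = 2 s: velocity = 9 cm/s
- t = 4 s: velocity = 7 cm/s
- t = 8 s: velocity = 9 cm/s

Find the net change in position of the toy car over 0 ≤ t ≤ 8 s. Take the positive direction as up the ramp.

Displacement is the signed area under the v-t curve.
0–2 s: ½(-10 + 9)(2) = -1 cm
2–4 s: ½(9 + 7)(2) = 16 cm
4–8 s: ½(7 + 9)(4) = 32 cm
Net displacement = 47 cm

47 cm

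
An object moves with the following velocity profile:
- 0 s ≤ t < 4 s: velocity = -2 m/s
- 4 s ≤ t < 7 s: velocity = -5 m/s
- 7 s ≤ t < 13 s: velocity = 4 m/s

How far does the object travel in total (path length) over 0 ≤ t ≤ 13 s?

Distance (not displacement) is the total path length: add the absolute areas under v-t.
0–4 s: |-2| × 4 = 8 m
4–7 s: |-5| × 3 = 15 m
7–13 s: |4| × 6 = 24 m
Total distance = 47 m

47 m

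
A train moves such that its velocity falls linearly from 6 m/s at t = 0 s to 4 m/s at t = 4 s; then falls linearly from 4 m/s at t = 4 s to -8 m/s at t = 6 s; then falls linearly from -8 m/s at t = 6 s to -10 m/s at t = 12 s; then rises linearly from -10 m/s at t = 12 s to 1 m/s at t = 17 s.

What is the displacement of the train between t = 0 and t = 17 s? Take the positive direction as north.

-60.5 m

Displacement is the signed area under the v-t curve.
0–4 s: ½(6 + 4)(4) = 20 m
4–6 s: ½(4 + -8)(2) = -4 m
6–12 s: ½(-8 + -10)(6) = -54 m
12–17 s: ½(-10 + 1)(5) = -22.5 m
Net displacement = -60.5 m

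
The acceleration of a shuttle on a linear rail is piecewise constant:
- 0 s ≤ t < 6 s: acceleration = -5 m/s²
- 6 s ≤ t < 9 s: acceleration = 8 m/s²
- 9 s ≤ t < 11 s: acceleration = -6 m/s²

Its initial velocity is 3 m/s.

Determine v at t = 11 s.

Δv equals the area under the a-t graph; then v = v₀ + Δv.
0–6 s: -5 × 6 = -30 m/s
6–9 s: 8 × 3 = 24 m/s
9–11 s: -6 × 2 = -12 m/s
Δv = -18 m/s, so v(11) = 3 + (-18) = -15 m/s.

-15 m/s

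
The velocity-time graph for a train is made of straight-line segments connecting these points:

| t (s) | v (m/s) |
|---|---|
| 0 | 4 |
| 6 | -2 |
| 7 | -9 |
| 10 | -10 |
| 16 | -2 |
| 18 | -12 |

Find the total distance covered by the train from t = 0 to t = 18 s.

94 m

Total distance travelled is ∫|v| dt — sum the magnitudes of each area piece.
0–6 s: v = 0 at t = 4 s; triangle areas 8 + 2 = 10 m
6–7 s: |½(-2 + -9)(1)| = 5.5 m
7–10 s: |½(-9 + -10)(3)| = 28.5 m
10–16 s: |½(-10 + -2)(6)| = 36 m
16–18 s: |½(-2 + -12)(2)| = 14 m
Total distance = 94 m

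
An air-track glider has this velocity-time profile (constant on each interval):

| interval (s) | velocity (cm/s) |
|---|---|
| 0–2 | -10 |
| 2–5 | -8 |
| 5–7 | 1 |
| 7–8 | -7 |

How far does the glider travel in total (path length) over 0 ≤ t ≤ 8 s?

53 cm

Distance (not displacement) is the total path length: add the absolute areas under v-t.
0–2 s: |-10| × 2 = 20 cm
2–5 s: |-8| × 3 = 24 cm
5–7 s: |1| × 2 = 2 cm
7–8 s: |-7| × 1 = 7 cm
Total distance = 53 cm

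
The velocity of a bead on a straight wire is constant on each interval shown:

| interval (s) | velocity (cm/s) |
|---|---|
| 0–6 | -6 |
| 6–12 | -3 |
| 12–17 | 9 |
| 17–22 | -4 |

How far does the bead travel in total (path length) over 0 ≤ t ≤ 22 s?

119 cm

Total distance travelled is ∫|v| dt — sum the magnitudes of each area piece.
0–6 s: |-6| × 6 = 36 cm
6–12 s: |-3| × 6 = 18 cm
12–17 s: |9| × 5 = 45 cm
17–22 s: |-4| × 5 = 20 cm
Total distance = 119 cm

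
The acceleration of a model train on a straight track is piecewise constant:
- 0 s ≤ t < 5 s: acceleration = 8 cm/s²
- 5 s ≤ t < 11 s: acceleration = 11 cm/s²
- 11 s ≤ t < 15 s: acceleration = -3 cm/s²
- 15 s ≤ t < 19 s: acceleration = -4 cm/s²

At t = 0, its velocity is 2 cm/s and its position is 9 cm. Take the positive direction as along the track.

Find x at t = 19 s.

On each constant-a segment, Δv = aΔt and Δx = v₀Δt + ½aΔt²; chain segment to segment.
0–5 s: v starts 2 cm/s; Δx = 2·5 + ½·8·5² = 110 cm; v ends 42 cm/s.
5–11 s: v starts 42 cm/s; Δx = 42·6 + ½·11·6² = 450 cm; v ends 108 cm/s.
11–15 s: v starts 108 cm/s; Δx = 108·4 + ½·-3·4² = 408 cm; v ends 96 cm/s.
15–19 s: v starts 96 cm/s; Δx = 96·4 + ½·-4·4² = 352 cm; v ends 80 cm/s.
x(19) = 9 + Σ Δx = 1329 cm.

1329 cm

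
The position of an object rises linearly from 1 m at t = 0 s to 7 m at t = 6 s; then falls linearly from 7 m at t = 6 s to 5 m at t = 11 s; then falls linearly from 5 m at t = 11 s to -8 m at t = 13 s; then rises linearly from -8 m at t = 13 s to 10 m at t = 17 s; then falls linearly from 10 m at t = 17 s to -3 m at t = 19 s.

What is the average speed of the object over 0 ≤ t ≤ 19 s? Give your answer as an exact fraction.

Average speed = (total path length)/(elapsed time); on a piecewise-linear x-t graph the path length is Σ|Δx|.
0–6 s: |Δx| = |7 − 1| = 6 m
6–11 s: |Δx| = |5 − 7| = 2 m
11–13 s: |Δx| = |-8 − 5| = 13 m
13–17 s: |Δx| = |10 − -8| = 18 m
17–19 s: |Δx| = |-3 − 10| = 13 m
Total path = 52 m; average speed = 52/19 = 52/19 m/s.

52/19 m/s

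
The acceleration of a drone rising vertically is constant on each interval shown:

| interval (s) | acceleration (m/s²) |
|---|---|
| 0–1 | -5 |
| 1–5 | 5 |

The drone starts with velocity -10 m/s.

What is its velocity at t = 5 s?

5 m/s

Δv equals the area under the a-t graph; then v = v₀ + Δv.
0–1 s: -5 × 1 = -5 m/s
1–5 s: 5 × 4 = 20 m/s
Δv = 15 m/s, so v(5) = -10 + (15) = 5 m/s.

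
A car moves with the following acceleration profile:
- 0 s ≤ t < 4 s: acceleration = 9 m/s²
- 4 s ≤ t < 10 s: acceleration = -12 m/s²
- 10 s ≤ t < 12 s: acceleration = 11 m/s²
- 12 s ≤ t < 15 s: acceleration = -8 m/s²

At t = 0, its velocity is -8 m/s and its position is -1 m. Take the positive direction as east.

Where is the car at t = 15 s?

On each constant-a segment, Δv = aΔt and Δx = v₀Δt + ½aΔt²; chain segment to segment.
0–4 s: v starts -8 m/s; Δx = -8·4 + ½·9·4² = 40 m; v ends 28 m/s.
4–10 s: v starts 28 m/s; Δx = 28·6 + ½·-12·6² = -48 m; v ends -44 m/s.
10–12 s: v starts -44 m/s; Δx = -44·2 + ½·11·2² = -66 m; v ends -22 m/s.
12–15 s: v starts -22 m/s; Δx = -22·3 + ½·-8·3² = -102 m; v ends -46 m/s.
x(15) = -1 + Σ Δx = -177 m.

-177 m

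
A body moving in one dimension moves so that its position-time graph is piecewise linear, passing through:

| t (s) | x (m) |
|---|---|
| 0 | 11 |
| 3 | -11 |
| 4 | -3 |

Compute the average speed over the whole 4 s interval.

7.5 m/s

Average speed = (total path length)/(elapsed time); on a piecewise-linear x-t graph the path length is Σ|Δx|.
0–3 s: |Δx| = |-11 − 11| = 22 m
3–4 s: |Δx| = |-3 − -11| = 8 m
Total path = 30 m; average speed = 30/4 = 7.5 m/s.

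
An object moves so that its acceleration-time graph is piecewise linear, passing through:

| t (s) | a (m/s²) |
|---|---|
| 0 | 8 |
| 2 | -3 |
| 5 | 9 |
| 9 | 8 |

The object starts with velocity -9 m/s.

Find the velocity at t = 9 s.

Δv equals the area under the a-t graph; then v = v₀ + Δv.
0–2 s: ½(8 + -3)(2) = 5 m/s
2–5 s: ½(-3 + 9)(3) = 9 m/s
5–9 s: ½(9 + 8)(4) = 34 m/s
Δv = 48 m/s, so v(9) = -9 + (48) = 39 m/s.

39 m/s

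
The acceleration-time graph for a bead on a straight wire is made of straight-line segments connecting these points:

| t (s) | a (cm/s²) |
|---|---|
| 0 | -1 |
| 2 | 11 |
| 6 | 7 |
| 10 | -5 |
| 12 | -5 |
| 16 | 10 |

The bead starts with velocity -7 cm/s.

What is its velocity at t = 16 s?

Δv equals the area under the a-t graph; then v = v₀ + Δv.
0–2 s: ½(-1 + 11)(2) = 10 cm/s
2–6 s: ½(11 + 7)(4) = 36 cm/s
6–10 s: ½(7 + -5)(4) = 4 cm/s
10–12 s: -5 × 2 = -10 cm/s
12–16 s: ½(-5 + 10)(4) = 10 cm/s
Δv = 50 cm/s, so v(16) = -7 + (50) = 43 cm/s.

43 cm/s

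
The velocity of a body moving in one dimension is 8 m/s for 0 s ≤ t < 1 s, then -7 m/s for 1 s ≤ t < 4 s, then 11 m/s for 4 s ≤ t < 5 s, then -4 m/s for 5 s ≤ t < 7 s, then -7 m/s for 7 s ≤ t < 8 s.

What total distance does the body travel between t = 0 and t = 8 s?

Distance (not displacement) is the total path length: add the absolute areas under v-t.
0–1 s: |8| × 1 = 8 m
1–4 s: |-7| × 3 = 21 m
4–5 s: |11| × 1 = 11 m
5–7 s: |-4| × 2 = 8 m
7–8 s: |-7| × 1 = 7 m
Total distance = 55 m

55 m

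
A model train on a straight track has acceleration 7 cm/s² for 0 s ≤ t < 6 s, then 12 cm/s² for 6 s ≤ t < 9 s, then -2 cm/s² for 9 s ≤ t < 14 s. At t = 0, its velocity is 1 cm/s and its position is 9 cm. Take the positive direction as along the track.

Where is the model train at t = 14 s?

694 cm

On each constant-a segment, Δv = aΔt and Δx = v₀Δt + ½aΔt²; chain segment to segment.
0–6 s: v starts 1 cm/s; Δx = 1·6 + ½·7·6² = 132 cm; v ends 43 cm/s.
6–9 s: v starts 43 cm/s; Δx = 43·3 + ½·12·3² = 183 cm; v ends 79 cm/s.
9–14 s: v starts 79 cm/s; Δx = 79·5 + ½·-2·5² = 370 cm; v ends 69 cm/s.
x(14) = 9 + Σ Δx = 694 cm.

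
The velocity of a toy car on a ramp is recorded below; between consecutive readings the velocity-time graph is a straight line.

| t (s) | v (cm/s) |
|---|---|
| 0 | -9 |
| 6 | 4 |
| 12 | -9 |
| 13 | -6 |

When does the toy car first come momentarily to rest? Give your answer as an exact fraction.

v changes sign on 0–6 s (from -9 to 4); the graph is linear there, so v = 0 at t = 0 + (9)·(6 − 0)/(4 − -9) = 54/13 s.

t = 54/13 s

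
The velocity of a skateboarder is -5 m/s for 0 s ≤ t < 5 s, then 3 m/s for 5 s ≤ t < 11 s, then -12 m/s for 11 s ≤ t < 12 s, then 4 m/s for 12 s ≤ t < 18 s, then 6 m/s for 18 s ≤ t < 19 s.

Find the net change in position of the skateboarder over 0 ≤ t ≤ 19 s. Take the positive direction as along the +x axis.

Net displacement equals the area under the velocity-time graph (areas below the axis count negative).
0–5 s: -5 × 5 = -25 m
5–11 s: 3 × 6 = 18 m
11–12 s: -12 × 1 = -12 m
12–18 s: 4 × 6 = 24 m
18–19 s: 6 × 1 = 6 m
Net displacement = 11 m

11 m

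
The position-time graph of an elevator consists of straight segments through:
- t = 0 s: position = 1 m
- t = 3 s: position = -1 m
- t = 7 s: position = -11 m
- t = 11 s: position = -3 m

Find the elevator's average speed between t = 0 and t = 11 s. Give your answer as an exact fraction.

Average speed = (total path length)/(elapsed time); on a piecewise-linear x-t graph the path length is Σ|Δx|.
0–3 s: |Δx| = |-1 − 1| = 2 m
3–7 s: |Δx| = |-11 − -1| = 10 m
7–11 s: |Δx| = |-3 − -11| = 8 m
Total path = 20 m; average speed = 20/11 = 20/11 m/s.

20/11 m/s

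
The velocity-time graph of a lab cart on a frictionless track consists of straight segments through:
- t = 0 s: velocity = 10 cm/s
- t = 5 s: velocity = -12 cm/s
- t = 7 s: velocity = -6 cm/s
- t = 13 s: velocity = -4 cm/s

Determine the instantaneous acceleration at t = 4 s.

-4.4 cm/s²

Acceleration is the slope of the v-t graph on 0–5 s: (-12 − 10)/(5 − 0) = -4.4 cm/s².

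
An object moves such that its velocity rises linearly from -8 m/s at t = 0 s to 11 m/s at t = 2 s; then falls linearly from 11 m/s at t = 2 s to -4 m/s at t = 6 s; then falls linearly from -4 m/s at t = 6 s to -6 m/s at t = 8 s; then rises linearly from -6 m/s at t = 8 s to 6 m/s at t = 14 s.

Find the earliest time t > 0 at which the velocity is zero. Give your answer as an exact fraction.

v changes sign on 0–2 s (from -8 to 11); the graph is linear there, so v = 0 at t = 0 + (8)·(2 − 0)/(11 − -8) = 16/19 s.

t = 16/19 s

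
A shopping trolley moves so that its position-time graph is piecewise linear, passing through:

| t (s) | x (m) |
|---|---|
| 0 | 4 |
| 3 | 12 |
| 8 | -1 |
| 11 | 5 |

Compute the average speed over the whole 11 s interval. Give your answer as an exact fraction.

Average speed = (total path length)/(elapsed time); on a piecewise-linear x-t graph the path length is Σ|Δx|.
0–3 s: |Δx| = |12 − 4| = 8 m
3–8 s: |Δx| = |-1 − 12| = 13 m
8–11 s: |Δx| = |5 − -1| = 6 m
Total path = 27 m; average speed = 27/11 = 27/11 m/s.

27/11 m/s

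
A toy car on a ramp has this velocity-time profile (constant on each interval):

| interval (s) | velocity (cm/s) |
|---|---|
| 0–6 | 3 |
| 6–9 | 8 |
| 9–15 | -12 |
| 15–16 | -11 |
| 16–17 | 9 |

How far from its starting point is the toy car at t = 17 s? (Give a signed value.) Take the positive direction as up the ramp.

Displacement is the signed area under the v-t curve.
0–6 s: 3 × 6 = 18 cm
6–9 s: 8 × 3 = 24 cm
9–15 s: -12 × 6 = -72 cm
15–16 s: -11 × 1 = -11 cm
16–17 s: 9 × 1 = 9 cm
Net displacement = -32 cm

-32 cm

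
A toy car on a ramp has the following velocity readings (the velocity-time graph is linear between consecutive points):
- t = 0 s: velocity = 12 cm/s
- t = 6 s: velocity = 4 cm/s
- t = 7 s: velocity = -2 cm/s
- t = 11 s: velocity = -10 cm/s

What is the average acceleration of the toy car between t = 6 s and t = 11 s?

-2.8 cm/s²

Average acceleration = Δv/Δt = (-10 − 4)/(11 − 6) = -2.8 cm/s².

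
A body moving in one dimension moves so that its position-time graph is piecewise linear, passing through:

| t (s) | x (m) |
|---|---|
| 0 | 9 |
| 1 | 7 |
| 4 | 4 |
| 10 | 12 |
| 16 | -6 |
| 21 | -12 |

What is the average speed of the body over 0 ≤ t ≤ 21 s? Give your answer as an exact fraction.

Average speed = (total path length)/(elapsed time); on a piecewise-linear x-t graph the path length is Σ|Δx|.
0–1 s: |Δx| = |7 − 9| = 2 m
1–4 s: |Δx| = |4 − 7| = 3 m
4–10 s: |Δx| = |12 − 4| = 8 m
10–16 s: |Δx| = |-6 − 12| = 18 m
16–21 s: |Δx| = |-12 − -6| = 6 m
Total path = 37 m; average speed = 37/21 = 37/21 m/s.

37/21 m/s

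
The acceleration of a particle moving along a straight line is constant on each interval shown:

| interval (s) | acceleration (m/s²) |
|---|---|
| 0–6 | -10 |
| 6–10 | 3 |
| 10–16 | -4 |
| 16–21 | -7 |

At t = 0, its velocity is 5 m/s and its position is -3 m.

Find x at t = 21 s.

-1101.5 m

On each constant-a segment, Δv = aΔt and Δx = v₀Δt + ½aΔt²; chain segment to segment.
0–6 s: v starts 5 m/s; Δx = 5·6 + ½·-10·6² = -150 m; v ends -55 m/s.
6–10 s: v starts -55 m/s; Δx = -55·4 + ½·3·4² = -196 m; v ends -43 m/s.
10–16 s: v starts -43 m/s; Δx = -43·6 + ½·-4·6² = -330 m; v ends -67 m/s.
16–21 s: v starts -67 m/s; Δx = -67·5 + ½·-7·5² = -422.5 m; v ends -102 m/s.
x(21) = -3 + Σ Δx = -1101.5 m.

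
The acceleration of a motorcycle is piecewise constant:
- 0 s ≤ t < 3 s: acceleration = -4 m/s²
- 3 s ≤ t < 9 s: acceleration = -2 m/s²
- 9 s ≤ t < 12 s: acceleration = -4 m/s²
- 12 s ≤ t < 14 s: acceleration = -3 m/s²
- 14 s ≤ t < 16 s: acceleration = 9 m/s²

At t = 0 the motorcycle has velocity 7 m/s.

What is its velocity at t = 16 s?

-17 m/s

Δv equals the area under the a-t graph; then v = v₀ + Δv.
0–3 s: -4 × 3 = -12 m/s
3–9 s: -2 × 6 = -12 m/s
9–12 s: -4 × 3 = -12 m/s
12–14 s: -3 × 2 = -6 m/s
14–16 s: 9 × 2 = 18 m/s
Δv = -24 m/s, so v(16) = 7 + (-24) = -17 m/s.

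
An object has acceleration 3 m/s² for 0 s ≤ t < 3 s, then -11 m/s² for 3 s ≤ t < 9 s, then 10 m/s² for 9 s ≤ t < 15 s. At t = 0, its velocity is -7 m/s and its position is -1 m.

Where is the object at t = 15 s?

-398.5 m

On each constant-a segment, Δv = aΔt and Δx = v₀Δt + ½aΔt²; chain segment to segment.
0–3 s: v starts -7 m/s; Δx = -7·3 + ½·3·3² = -7.5 m; v ends 2 m/s.
3–9 s: v starts 2 m/s; Δx = 2·6 + ½·-11·6² = -186 m; v ends -64 m/s.
9–15 s: v starts -64 m/s; Δx = -64·6 + ½·10·6² = -204 m; v ends -4 m/s.
x(15) = -1 + Σ Δx = -398.5 m.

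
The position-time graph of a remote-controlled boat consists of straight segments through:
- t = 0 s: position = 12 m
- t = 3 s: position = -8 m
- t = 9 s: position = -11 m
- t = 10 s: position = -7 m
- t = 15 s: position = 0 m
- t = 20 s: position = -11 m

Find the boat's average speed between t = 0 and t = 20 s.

Average speed = (total path length)/(elapsed time); on a piecewise-linear x-t graph the path length is Σ|Δx|.
0–3 s: |Δx| = |-8 − 12| = 20 m
3–9 s: |Δx| = |-11 − -8| = 3 m
9–10 s: |Δx| = |-7 − -11| = 4 m
10–15 s: |Δx| = |0 − -7| = 7 m
15–20 s: |Δx| = |-11 − 0| = 11 m
Total path = 45 m; average speed = 45/20 = 2.25 m/s.

2.25 m/s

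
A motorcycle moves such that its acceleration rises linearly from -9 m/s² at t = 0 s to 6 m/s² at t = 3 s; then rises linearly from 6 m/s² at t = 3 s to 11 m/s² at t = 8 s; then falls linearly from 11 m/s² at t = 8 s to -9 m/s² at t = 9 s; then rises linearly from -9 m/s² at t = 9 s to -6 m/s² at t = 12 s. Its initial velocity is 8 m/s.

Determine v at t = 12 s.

Δv equals the area under the a-t graph; then v = v₀ + Δv.
0–3 s: ½(-9 + 6)(3) = -4.5 m/s
3–8 s: ½(6 + 11)(5) = 42.5 m/s
8–9 s: ½(11 + -9)(1) = 1 m/s
9–12 s: ½(-9 + -6)(3) = -22.5 m/s
Δv = 16.5 m/s, so v(12) = 8 + (16.5) = 24.5 m/s.

24.5 m/s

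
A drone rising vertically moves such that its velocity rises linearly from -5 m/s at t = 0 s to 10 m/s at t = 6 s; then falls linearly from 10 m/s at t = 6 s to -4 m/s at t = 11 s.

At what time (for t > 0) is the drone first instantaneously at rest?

t = 2 s

v changes sign on 0–6 s (from -5 to 10); the graph is linear there, so v = 0 at t = 0 + (5)·(6 − 0)/(10 − -5) = 2 s.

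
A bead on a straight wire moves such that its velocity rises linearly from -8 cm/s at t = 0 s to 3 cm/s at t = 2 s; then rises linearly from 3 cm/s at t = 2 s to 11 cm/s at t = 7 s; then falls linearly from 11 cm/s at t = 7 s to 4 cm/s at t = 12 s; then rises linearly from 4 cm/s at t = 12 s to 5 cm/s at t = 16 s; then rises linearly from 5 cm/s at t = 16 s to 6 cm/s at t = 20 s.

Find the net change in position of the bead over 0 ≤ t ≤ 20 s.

Displacement is the signed area under the v-t curve.
0–2 s: ½(-8 + 3)(2) = -5 cm
2–7 s: ½(3 + 11)(5) = 35 cm
7–12 s: ½(11 + 4)(5) = 37.5 cm
12–16 s: ½(4 + 5)(4) = 18 cm
16–20 s: ½(5 + 6)(4) = 22 cm
Net displacement = 107.5 cm

107.5 cm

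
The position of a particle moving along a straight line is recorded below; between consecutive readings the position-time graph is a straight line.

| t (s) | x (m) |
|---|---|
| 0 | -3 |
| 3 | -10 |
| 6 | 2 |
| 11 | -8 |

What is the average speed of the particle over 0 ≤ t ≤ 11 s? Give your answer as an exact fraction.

Average speed = (total path length)/(elapsed time); on a piecewise-linear x-t graph the path length is Σ|Δx|.
0–3 s: |Δx| = |-10 − -3| = 7 m
3–6 s: |Δx| = |2 − -10| = 12 m
6–11 s: |Δx| = |-8 − 2| = 10 m
Total path = 29 m; average speed = 29/11 = 29/11 m/s.

29/11 m/s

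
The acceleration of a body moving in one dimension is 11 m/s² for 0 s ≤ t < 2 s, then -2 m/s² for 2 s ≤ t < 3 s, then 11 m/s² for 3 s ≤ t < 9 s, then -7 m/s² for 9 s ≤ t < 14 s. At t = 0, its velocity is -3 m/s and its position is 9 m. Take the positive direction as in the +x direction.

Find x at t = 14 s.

On each constant-a segment, Δv = aΔt and Δx = v₀Δt + ½aΔt²; chain segment to segment.
0–2 s: v starts -3 m/s; Δx = -3·2 + ½·11·2² = 16 m; v ends 19 m/s.
2–3 s: v starts 19 m/s; Δx = 19·1 + ½·-2·1² = 18 m; v ends 17 m/s.
3–9 s: v starts 17 m/s; Δx = 17·6 + ½·11·6² = 300 m; v ends 83 m/s.
9–14 s: v starts 83 m/s; Δx = 83·5 + ½·-7·5² = 327.5 m; v ends 48 m/s.
x(14) = 9 + Σ Δx = 670.5 m.

670.5 m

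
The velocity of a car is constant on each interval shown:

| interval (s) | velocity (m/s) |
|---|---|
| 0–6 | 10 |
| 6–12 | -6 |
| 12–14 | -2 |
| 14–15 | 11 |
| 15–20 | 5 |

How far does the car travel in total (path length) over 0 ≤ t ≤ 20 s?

Distance (not displacement) is the total path length: add the absolute areas under v-t.
0–6 s: |10| × 6 = 60 m
6–12 s: |-6| × 6 = 36 m
12–14 s: |-2| × 2 = 4 m
14–15 s: |11| × 1 = 11 m
15–20 s: |5| × 5 = 25 m
Total distance = 136 m

136 m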